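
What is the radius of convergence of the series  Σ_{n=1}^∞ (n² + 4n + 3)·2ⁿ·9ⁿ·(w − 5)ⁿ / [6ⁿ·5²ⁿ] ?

Ratio test: |a_{n+1}/a_n| = [((n+1)² + 4(n+1) + 3)/(n² + 4n + 3)] · 2·9/(6·25) → 3/25 as n → ∞.
The series converges when 3/25 · |w − 5| < 1, giving R = 25/3.

R = 25/3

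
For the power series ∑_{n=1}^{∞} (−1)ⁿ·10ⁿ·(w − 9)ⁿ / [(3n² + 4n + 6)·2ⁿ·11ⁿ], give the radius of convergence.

Apply the ratio test: |a_{n+1}| / |a_n| = [(3n² + 4n + 6)/(3(n+1)² + 4(n+1) + 6)] · 10/(2·11), which tends to 5/11 as n → ∞.
The series converges when 5/11 · |w − 9| < 1, giving R = 11/5.

R = 11/5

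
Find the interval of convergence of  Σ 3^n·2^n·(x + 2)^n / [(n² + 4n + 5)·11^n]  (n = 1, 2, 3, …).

[-23/6, -1/6]

Ratio test: |a_{n+1}/a_n| = [(n² + 4n + 5)/((n+1)² + 4(n+1) + 5)] · 3·2/11 → 6/11 as n → ∞.
Hence the series converges for |x + 2| < 1/(6/11) = 11/6, so the radius of convergence is 11/6.
Endpoint x = -1/6: the series is dominated by a constant times Σ 1/n², which converges (p = 2 > 1).
At x = -23/6: the series is dominated by a constant times Σ 1/n², which converges (p = 2 > 1).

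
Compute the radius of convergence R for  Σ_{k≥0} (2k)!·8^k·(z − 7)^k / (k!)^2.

Apply the ratio test: |a_{k+1}| / |a_k| = (2k+1)·(2k+2)/(k+1)² · 8, which tends to 32 as k → ∞.
The series converges when 32 · |z − 7| < 1, giving R = 1/32.

R = 1/32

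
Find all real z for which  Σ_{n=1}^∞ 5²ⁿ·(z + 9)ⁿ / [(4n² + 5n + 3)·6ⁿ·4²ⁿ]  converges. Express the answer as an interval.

[-321/25, -129/25]

The ratio of consecutive coefficients is [(4n² + 5n + 3)/(4(n+1)² + 5(n+1) + 3)] · 25/(6·16) → 25/96.
Thus R = 1/(25/96) = 96/25.
Check z = -129/25: absolute convergence follows by limit comparison with Σ 1/n².
Check z = -321/25: the series is dominated by a constant times Σ 1/n², which converges (p = 2 > 1).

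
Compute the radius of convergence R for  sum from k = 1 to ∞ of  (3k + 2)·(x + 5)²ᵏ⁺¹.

R = 1

The ratio of consecutive coefficients is (3(k+1) + 2)/(3k + 2) → 1.
Successive powers of (x + 5) differ by 2, so the series converges when |x + 5|² · 1 < 1, i.e. |x + 5| < √(1) = 1. So R = 1.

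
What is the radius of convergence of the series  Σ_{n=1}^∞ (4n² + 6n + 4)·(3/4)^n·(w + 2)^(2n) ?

R = 2√3/3

Apply the ratio test: |a_{n+1}| / |a_n| = [(4(n+1)² + 6(n+1) + 4)/(4n² + 6n + 4)] · 3/4, which tends to 3/4 as n → ∞.
Successive powers of (w + 2) differ by 2, so the series converges when |w + 2|² · 3/4 < 1, i.e. |w + 2| < √(4/3). So R = 2√3/3.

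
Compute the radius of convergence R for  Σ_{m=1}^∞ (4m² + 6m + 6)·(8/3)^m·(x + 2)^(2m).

The ratio of consecutive coefficients is [(4(m+1)² + 6(m+1) + 6)/(4m² + 6m + 6)] · 8/3 → 8/3.
Since the exponent of (x + 2) increases by 2 each term, convergence requires |x + 2|² < 3/8, hence R = √6/4.

R = √6/4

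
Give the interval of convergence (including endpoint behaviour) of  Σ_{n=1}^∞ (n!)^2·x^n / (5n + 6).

{0}

Apply the ratio test: |a_{n+1}| / |a_n| = (n+1)² · (5n + 6)/(5(n+1) + 6), which tends to ∞ as n → ∞.
Since the ratio → ∞, the series diverges for every x ≠ 0, and R = 0.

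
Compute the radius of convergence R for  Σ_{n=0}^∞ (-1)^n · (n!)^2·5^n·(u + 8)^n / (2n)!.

By the ratio test, |a_{n+1}/a_n| = (n+1)²/[(2n+1)·(2n+2)] · 5 → 5/4.
Thus R = 1/(5/4) = 4/5.

R = 4/5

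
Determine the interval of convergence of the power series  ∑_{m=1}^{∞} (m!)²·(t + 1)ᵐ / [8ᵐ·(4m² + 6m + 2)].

Ratio test: |a_{m+1}/a_m| = (m+1)² · 1/8 · (4m² + 6m + 2)/(4(m+1)² + 6(m+1) + 2) → ∞ as m → ∞.
Since the ratio → ∞, the series diverges for every t ≠ -1, and R = 0.

{-1}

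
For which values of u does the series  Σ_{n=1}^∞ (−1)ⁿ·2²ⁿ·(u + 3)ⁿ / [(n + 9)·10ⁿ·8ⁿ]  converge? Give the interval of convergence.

The ratio of consecutive coefficients is [(n + 9)/((n+1) + 9)] · 4/(10·8) → 1/20.
Hence the series converges for |u + 3| < 1/(1/20) = 20, so the radius of convergence is 20.
When u = 17, an alternating series whose terms decrease to 0 in absolute value, so it converges by the Leibniz criterion.
Check u = -23: the terms are asymptotic to a nonzero constant times 1/n, so the series diverges by limit comparison with Σ 1/n.

(-23, 17]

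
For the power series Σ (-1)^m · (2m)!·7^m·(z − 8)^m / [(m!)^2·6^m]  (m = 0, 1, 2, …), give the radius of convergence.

R = 3/14

By the ratio test, |a_{m+1}/a_m| = (2m+1)·(2m+2)/(m+1)² · 7/6 → 14/3.
Hence the series converges for |z − 8| < 1/(14/3) = 3/14, so the radius of convergence is 3/14.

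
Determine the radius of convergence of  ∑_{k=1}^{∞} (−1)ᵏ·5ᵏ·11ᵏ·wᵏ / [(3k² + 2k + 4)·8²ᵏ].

R = 64/55

Apply the ratio test: |a_{k+1}| / |a_k| = [(3k² + 2k + 4)/(3(k+1)² + 2(k+1) + 4)] · 5·11/64, which tends to 55/64 as k → ∞.
Thus R = 1/(55/64) = 64/55.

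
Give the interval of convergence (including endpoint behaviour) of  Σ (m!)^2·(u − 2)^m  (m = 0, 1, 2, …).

{2}

By the ratio test, |a_{m+1}/a_m| = (m+1)² → ∞.
Since the ratio → ∞, the series diverges for every u ≠ 2, and R = 0.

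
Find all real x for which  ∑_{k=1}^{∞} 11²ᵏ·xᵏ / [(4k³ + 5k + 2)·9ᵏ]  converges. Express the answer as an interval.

[-9/121, 9/121]

By the ratio test, |a_{k+1}/a_k| = [(4k³ + 5k + 2)/(4(k+1)³ + 5(k+1) + 2)] · 121/9 → 121/9.
Convergence for |x| · 121/9 < 1, i.e. |x| < 9/121. So R = 9/121.
Endpoint x = 9/121: the terms are on the order of 1/k³, so the series converges absolutely by comparison with the p-series (p = 3 > 1).
At x = -9/121: absolute convergence follows by limit comparison with Σ 1/k³.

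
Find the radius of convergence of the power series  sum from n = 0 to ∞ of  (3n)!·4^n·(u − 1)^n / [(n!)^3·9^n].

R = 1/12

Ratio test: |a_{n+1}/a_n| = (3n+1)·(3n+2)·(3n+3)/(n+1)³ · 4/9 → 12 as n → ∞.
The series converges when 12 · |u − 1| < 1, giving R = 1/12.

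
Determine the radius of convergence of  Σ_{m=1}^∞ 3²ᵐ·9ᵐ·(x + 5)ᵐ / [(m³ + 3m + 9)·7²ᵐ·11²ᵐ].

R = 5929/81

The ratio of consecutive coefficients is [(m³ + 3m + 9)/((m+1)³ + 3(m+1) + 9)] · 9·9/(49·121) → 81/5929.
Hence the series converges for |x + 5| < 1/(81/5929) = 5929/81, so the radius of convergence is 5929/81.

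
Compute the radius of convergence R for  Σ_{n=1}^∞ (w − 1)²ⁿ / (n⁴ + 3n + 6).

R = 1

Ratio test: |a_{n+1}/a_n| = (n⁴ + 3n + 6)/((n+1)⁴ + 3(n+1) + 6) → 1 as n → ∞.
Writing y = (w − 1)², the series in y has radius 1, so |w − 1| < √(1) = 1 and R = 1.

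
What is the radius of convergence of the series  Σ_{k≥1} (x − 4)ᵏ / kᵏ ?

Applying the root test, |a_k|^(1/k) = 1/k → 0.
The limit is 0 for every x, so R = ∞.

R = ∞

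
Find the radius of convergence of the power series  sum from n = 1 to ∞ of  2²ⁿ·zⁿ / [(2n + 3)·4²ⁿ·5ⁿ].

Apply the ratio test: |a_{n+1}| / |a_n| = [(2n + 3)/(2(n+1) + 3)] · 4/(16·5), which tends to 1/20 as n → ∞.
Thus R = 1/(1/20) = 20.

R = 20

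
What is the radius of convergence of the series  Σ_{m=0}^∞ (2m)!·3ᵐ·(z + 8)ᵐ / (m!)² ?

Ratio test: |a_{m+1}/a_m| = (2m+1)·(2m+2)/(m+1)² · 3 → 12 as m → ∞.
Hence the series converges for |z + 8| < 1/(12) = 1/12, so the radius of convergence is 1/12.

R = 1/12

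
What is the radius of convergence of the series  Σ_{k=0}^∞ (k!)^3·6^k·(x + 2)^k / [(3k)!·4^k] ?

The ratio of consecutive coefficients is (k+1)³/[(3k+1)·(3k+2)·(3k+3)] · 6/4 → 1/18.
The series converges when 1/18 · |x + 2| < 1, giving R = 18.

R = 18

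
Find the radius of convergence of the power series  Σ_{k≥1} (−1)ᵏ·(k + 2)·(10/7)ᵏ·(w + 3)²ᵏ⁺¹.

By the ratio test, |a_{k+1}/a_k| = [((k+1) + 2)/(k + 2)] · 10/7 → 10/7.
Writing y = (w + 3)², the series in y has radius 7/10, so |w + 3| < √(7/10) and R = √70/10.

R = √70/10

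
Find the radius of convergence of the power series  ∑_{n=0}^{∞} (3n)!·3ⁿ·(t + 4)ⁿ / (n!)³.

R = 1/81

By the ratio test, |a_{n+1}/a_n| = (3n+1)·(3n+2)·(3n+3)/(n+1)³ · 3 → 81.
Convergence for |t + 4| · 81 < 1, i.e. |t + 4| < 1/81. So R = 1/81.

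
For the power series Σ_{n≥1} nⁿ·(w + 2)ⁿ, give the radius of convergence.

Applying the root test, |a_n|^(1/n) = n → ∞.
Since the n-th root of |a_n| is unbounded, the series converges only at w = -2; R = 0.

R = 0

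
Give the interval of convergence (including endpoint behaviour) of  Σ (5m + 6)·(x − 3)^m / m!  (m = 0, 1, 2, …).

(−∞, ∞)

Apply the ratio test: |a_{m+1}| / |a_m| = (5(m+1) + 6)/(5m + 6) · 1/(m+1), which tends to 0 as m → ∞.
Since the limit is 0 < 1 for every x, the series converges on all of ℝ and R = ∞.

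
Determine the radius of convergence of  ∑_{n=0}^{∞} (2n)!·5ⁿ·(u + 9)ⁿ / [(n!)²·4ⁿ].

The ratio of consecutive coefficients is (2n+1)·(2n+2)/(n+1)² · 5/4 → 5.
The series converges when 5 · |u + 9| < 1, giving R = 1/5.

R = 1/5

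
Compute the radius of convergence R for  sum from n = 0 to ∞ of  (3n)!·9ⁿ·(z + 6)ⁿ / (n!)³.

The ratio of consecutive coefficients is (3n+1)·(3n+2)·(3n+3)/(n+1)³ · 9 → 243.
Thus R = 1/(243) = 1/243.

R = 1/243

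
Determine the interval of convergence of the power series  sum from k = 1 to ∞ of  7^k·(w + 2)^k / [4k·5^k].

[-19/7, -9/7)

The ratio of consecutive coefficients is [4k/4(k+1)] · 7/5 → 7/5.
The series converges when 7/5 · |w + 2| < 1, giving R = 5/7.
Check w = -9/7: the terms are asymptotic to a nonzero constant times 1/k, so the series diverges by limit comparison with Σ 1/k.
At w = -19/7: the terms alternate in sign and decrease monotonically to 0 in absolute value (size ~ c/k), so the alternating series test gives convergence.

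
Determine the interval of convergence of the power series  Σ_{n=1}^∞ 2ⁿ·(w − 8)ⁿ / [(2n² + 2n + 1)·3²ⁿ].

The ratio of consecutive coefficients is [(2n² + 2n + 1)/(2(n+1)² + 2(n+1) + 1)] · 2/9 → 2/9.
The series converges when 2/9 · |w − 8| < 1, giving R = 9/2.
Endpoint w = 25/2: the series is dominated by a constant times Σ 1/n², which converges (p = 2 > 1).
Endpoint w = 7/2: absolute convergence follows by limit comparison with Σ 1/n².

[7/2, 25/2]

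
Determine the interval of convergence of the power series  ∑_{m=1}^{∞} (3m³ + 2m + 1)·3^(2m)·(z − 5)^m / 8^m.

Ratio test: |a_{m+1}/a_m| = [(3(m+1)³ + 2(m+1) + 1)/(3m³ + 2m + 1)] · 9/8 → 9/8 as m → ∞.
Hence the series converges for |z − 5| < 1/(9/8) = 8/9, so the radius of convergence is 8/9.
Endpoint z = 53/9: the terms have absolute value of order m³, which does not tend to 0, so the series diverges by the divergence test.
When z = 37/9, the m-th term does not approach 0; divergence by the term test.

(37/9, 53/9)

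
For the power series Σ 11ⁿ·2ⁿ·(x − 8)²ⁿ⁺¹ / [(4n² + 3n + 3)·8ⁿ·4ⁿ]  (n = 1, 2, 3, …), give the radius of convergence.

By the ratio test, |a_{n+1}/a_n| = [(4n² + 3n + 3)/(4(n+1)² + 3(n+1) + 3)] · 11·2/(8·4) → 11/16.
Writing y = (x − 8)², the series in y has radius 16/11, so |x − 8| < √(16/11) and R = 4√11/11.

R = 4√11/11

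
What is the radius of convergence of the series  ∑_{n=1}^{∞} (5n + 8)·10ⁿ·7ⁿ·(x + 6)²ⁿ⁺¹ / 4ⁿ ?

R = √70/35

By the ratio test, |a_{n+1}/a_n| = [(5(n+1) + 8)/(5n + 8)] · 10·7/4 → 35/2.
Writing y = (x + 6)², the series in y has radius 2/35, so |x + 6| < √(2/35) and R = √70/35.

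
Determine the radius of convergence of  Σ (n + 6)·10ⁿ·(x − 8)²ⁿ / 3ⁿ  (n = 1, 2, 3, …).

R = √30/10

Apply the ratio test: |a_{n+1}| / |a_n| = [((n+1) + 6)/(n + 6)] · 10/3, which tends to 10/3 as n → ∞.
Writing y = (x − 8)², the series in y has radius 3/10, so |x − 8| < √(3/10) and R = √30/10.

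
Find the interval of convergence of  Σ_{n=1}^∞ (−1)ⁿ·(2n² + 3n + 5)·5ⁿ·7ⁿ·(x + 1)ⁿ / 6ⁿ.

(-41/35, -29/35)

By the ratio test, |a_{n+1}/a_n| = [(2(n+1)² + 3(n+1) + 5)/(2n² + 3n + 5)] · 5·7/6 → 35/6.
The series converges when 35/6 · |x + 1| < 1, giving R = 6/35.
Check x = -29/35: the terms have absolute value of order n², which does not tend to 0, so the series diverges by the divergence test.
When x = -41/35, the n-th term does not approach 0; divergence by the term test.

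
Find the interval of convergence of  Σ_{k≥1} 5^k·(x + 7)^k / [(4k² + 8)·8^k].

Ratio test: |a_{k+1}/a_k| = [(4k² + 8)/(4(k+1)² + 8)] · 5/8 → 5/8 as k → ∞.
The series converges when 5/8 · |x + 7| < 1, giving R = 8/5.
Check x = -27/5: the terms are on the order of 1/k², so the series converges absolutely by comparison with the p-series (p = 2 > 1).
Endpoint x = -43/5: the series is dominated by a constant times Σ 1/k², which converges (p = 2 > 1).

[-43/5, -27/5]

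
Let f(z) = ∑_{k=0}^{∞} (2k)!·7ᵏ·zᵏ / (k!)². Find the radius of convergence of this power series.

R = 1/28

The ratio of consecutive coefficients is (2k+1)·(2k+2)/(k+1)² · 7 → 28.
The series converges when 28 · |z| < 1, giving R = 1/28.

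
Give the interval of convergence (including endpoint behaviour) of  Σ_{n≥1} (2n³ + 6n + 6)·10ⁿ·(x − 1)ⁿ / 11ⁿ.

(-1/10, 21/10)

By the ratio test, |a_{n+1}/a_n| = [(2(n+1)³ + 6(n+1) + 6)/(2n³ + 6n + 6)] · 10/11 → 10/11.
The series converges when 10/11 · |x − 1| < 1, giving R = 11/10.
Endpoint x = 21/10: the terms have absolute value of order n³, which does not tend to 0, so the series diverges by the divergence test.
At x = -1/10: the n-th term does not approach 0; divergence by the term test.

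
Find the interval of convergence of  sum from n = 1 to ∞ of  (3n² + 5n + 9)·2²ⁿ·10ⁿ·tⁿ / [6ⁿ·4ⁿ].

(-3/5, 3/5)

By the ratio test, |a_{n+1}/a_n| = [(3(n+1)² + 5(n+1) + 9)/(3n² + 5n + 9)] · 4·10/(6·4) → 5/3.
Hence the series converges for |t| < 1/(5/3) = 3/5, so the radius of convergence is 3/5.
When t = 3/5, the n-th term does not approach 0; divergence by the term test.
Endpoint t = -3/5: the n-th term does not approach 0; divergence by the term test.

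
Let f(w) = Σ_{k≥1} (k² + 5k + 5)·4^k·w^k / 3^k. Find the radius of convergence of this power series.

R = 3/4

By the ratio test, |a_{k+1}/a_k| = [((k+1)² + 5(k+1) + 5)/(k² + 5k + 5)] · 4/3 → 4/3.
Hence the series converges for |w| < 1/(4/3) = 3/4, so the radius of convergence is 3/4.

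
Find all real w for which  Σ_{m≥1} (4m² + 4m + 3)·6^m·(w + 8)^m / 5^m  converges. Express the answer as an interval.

Apply the ratio test: |a_{m+1}| / |a_m| = [(4(m+1)² + 4(m+1) + 3)/(4m² + 4m + 3)] · 6/5, which tends to 6/5 as m → ∞.
The series converges when 6/5 · |w + 8| < 1, giving R = 5/6.
Check w = -43/6: the terms do not tend to 0, so the series diverges.
Check w = -53/6: the terms have absolute value of order m², which does not tend to 0, so the series diverges by the divergence test.

(-53/6, -43/6)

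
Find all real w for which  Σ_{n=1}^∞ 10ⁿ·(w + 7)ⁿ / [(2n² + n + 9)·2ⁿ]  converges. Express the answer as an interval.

Ratio test: |a_{n+1}/a_n| = [(2n² + n + 9)/(2(n+1)² + (n+1) + 9)] · 10/2 → 5 as n → ∞.
Hence the series converges for |w + 7| < 1/(5) = 1/5, so the radius of convergence is 1/5.
At w = -34/5: the series is dominated by a constant times Σ 1/n², which converges (p = 2 > 1).
When w = -36/5, absolute convergence follows by limit comparison with Σ 1/n².

[-36/5, -34/5]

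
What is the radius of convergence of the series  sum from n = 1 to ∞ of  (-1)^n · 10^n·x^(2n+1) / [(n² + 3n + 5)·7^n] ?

R = √70/10

By the ratio test, |a_{n+1}/a_n| = [(n² + 3n + 5)/((n+1)² + 3(n+1) + 5)] · 10/7 → 10/7.
Successive powers of x differ by 2, so the series converges when |x|² · 10/7 < 1, i.e. |x| < √(7/10). So R = √70/10.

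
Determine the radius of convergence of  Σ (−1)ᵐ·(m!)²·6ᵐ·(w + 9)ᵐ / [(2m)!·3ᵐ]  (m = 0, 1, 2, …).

By the ratio test, |a_{m+1}/a_m| = (m+1)²/[(2m+1)·(2m+2)] · 6/3 → 1/2.
Thus R = 1/(1/2) = 2.

R = 2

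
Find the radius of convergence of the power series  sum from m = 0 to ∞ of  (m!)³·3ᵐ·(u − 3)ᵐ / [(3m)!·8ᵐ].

R = 72

Apply the ratio test: |a_{m+1}| / |a_m| = (m+1)³/[(3m+1)·(3m+2)·(3m+3)] · 3/8, which tends to 1/72 as m → ∞.
Thus R = 1/(1/72) = 72.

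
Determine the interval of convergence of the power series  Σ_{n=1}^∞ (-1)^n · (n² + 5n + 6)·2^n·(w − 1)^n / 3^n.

The ratio of consecutive coefficients is [((n+1)² + 5(n+1) + 6)/(n² + 5n + 6)] · 2/3 → 2/3.
The series converges when 2/3 · |w − 1| < 1, giving R = 3/2.
Endpoint w = 5/2: the terms do not tend to 0, so the series diverges.
When w = -1/2, the terms have absolute value of order n², which does not tend to 0, so the series diverges by the divergence test.

(-1/2, 5/2)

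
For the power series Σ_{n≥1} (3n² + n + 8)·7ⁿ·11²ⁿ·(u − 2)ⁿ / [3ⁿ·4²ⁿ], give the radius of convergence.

R = 48/847

By the ratio test, |a_{n+1}/a_n| = [(3(n+1)² + (n+1) + 8)/(3n² + n + 8)] · 7·121/(3·16) → 847/48.
Convergence for |u − 2| · 847/48 < 1, i.e. |u − 2| < 48/847. So R = 48/847.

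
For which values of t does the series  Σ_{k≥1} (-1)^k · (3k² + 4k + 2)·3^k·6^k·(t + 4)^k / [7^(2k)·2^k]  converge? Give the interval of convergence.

(-85/9, 13/9)

By the ratio test, |a_{k+1}/a_k| = [(3(k+1)² + 4(k+1) + 2)/(3k² + 4k + 2)] · 3·6/(49·2) → 9/49.
The series converges when 9/49 · |t + 4| < 1, giving R = 49/9.
At t = 13/9: the terms have absolute value of order k², which does not tend to 0, so the series diverges by the divergence test.
When t = -85/9, the k-th term does not approach 0; divergence by the term test.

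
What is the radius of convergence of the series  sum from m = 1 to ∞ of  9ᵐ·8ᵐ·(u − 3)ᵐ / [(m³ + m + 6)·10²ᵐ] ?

Ratio test: |a_{m+1}/a_m| = [(m³ + m + 6)/((m+1)³ + (m+1) + 6)] · 9·8/100 → 18/25 as m → ∞.
Convergence for |u − 3| · 18/25 < 1, i.e. |u − 3| < 25/18. So R = 25/18.

R = 25/18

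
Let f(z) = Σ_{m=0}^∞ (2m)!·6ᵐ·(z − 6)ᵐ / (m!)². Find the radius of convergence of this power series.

By the ratio test, |a_{m+1}/a_m| = (2m+1)·(2m+2)/(m+1)² · 6 → 24.
Hence the series converges for |z − 6| < 1/(24) = 1/24, so the radius of convergence is 1/24.

R = 1/24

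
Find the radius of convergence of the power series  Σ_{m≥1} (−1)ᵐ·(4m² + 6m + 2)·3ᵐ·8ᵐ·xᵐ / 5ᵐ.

R = 5/24

Ratio test: |a_{m+1}/a_m| = [(4(m+1)² + 6(m+1) + 2)/(4m² + 6m + 2)] · 3·8/5 → 24/5 as m → ∞.
Convergence for |x| · 24/5 < 1, i.e. |x| < 5/24. So R = 5/24.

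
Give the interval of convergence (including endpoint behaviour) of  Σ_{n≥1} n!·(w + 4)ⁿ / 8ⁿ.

By the ratio test, |a_{n+1}/a_n| = (n+1) · 1/8 → ∞.
Since the ratio → ∞, the series diverges for every w ≠ -4, and R = 0.

{-4}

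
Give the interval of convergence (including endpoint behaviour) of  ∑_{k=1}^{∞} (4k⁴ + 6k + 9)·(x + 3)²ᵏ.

(-4, -2)

By the ratio test, |a_{k+1}/a_k| = (4(k+1)⁴ + 6(k+1) + 9)/(4k⁴ + 6k + 9) → 1.
Successive powers of (x + 3) differ by 2, so the series converges when |x + 3|² · 1 < 1, i.e. |x + 3| < √(1) = 1. So R = 1.
When x = -2, the terms have absolute value of order k⁴, which does not tend to 0, so the series diverges by the divergence test.
At x = -4: the terms have absolute value of order k⁴, which does not tend to 0, so the series diverges by the divergence test.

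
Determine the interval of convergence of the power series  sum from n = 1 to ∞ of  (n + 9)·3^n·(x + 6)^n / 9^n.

Ratio test: |a_{n+1}/a_n| = [((n+1) + 9)/(n + 9)] · 3/9 → 1/3 as n → ∞.
Hence the series converges for |x + 6| < 1/(1/3) = 3, so the radius of convergence is 3.
When x = -3, the terms do not tend to 0, so the series diverges.
Endpoint x = -9: the terms do not tend to 0, so the series diverges.

(-9, -3)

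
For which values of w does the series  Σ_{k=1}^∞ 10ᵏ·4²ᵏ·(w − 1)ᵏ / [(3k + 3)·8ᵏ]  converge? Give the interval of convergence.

Apply the ratio test: |a_{k+1}| / |a_k| = [(3k + 3)/(3(k+1) + 3)] · 10·16/8, which tends to 20 as k → ∞.
Thus R = 1/(20) = 1/20.
Check w = 21/20: the terms are asymptotic to a nonzero constant times 1/k, so the series diverges by limit comparison with Σ 1/k.
Endpoint w = 19/20: the terms alternate in sign and decrease monotonically to 0 in absolute value (size ~ c/k), so the alternating series test gives convergence.

[19/20, 21/20)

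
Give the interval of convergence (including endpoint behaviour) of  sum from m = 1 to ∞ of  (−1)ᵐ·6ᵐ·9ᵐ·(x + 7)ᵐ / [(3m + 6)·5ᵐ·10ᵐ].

The ratio of consecutive coefficients is [(3m + 6)/(3(m+1) + 6)] · 6·9/(5·10) → 27/25.
Hence the series converges for |x + 7| < 1/(27/25) = 25/27, so the radius of convergence is 25/27.
Check x = -164/27: an alternating series whose terms decrease to 0 in absolute value, so it converges by the Leibniz criterion.
Check x = -214/27: the terms are asymptotic to a nonzero constant times 1/m, so the series diverges by limit comparison with Σ 1/m.

(-214/27, -164/27]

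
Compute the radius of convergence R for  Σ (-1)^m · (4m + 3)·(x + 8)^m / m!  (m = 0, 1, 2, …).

By the ratio test, |a_{m+1}/a_m| = (4(m+1) + 3)/(4m + 3) · 1/(m+1) → 0.
Since the limit is 0 < 1 for every x, the series converges on all of ℝ and R = ∞.

R = ∞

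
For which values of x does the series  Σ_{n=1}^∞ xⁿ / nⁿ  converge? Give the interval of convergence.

Applying the root test, |a_n|^(1/n) = 1/n → 0.
The limit is 0 for every x, so R = ∞.

(−∞, ∞)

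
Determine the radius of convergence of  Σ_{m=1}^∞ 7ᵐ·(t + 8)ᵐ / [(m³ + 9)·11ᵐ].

R = 11/7

By the ratio test, |a_{m+1}/a_m| = [(m³ + 9)/((m+1)³ + 9)] · 7/11 → 7/11.
The series converges when 7/11 · |t + 8| < 1, giving R = 11/7.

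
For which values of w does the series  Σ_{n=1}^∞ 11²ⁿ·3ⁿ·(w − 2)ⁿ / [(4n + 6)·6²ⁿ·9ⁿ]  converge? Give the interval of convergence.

By the ratio test, |a_{n+1}/a_n| = [(4n + 6)/(4(n+1) + 6)] · 121·3/(36·9) → 121/108.
Thus R = 1/(121/108) = 108/121.
Check w = 350/121: the terms behave like c/n; limit comparison with the harmonic series gives divergence.
Endpoint w = 134/121: the terms alternate in sign and decrease monotonically to 0 in absolute value (size ~ c/n), so the alternating series test gives convergence.

[134/121, 350/121)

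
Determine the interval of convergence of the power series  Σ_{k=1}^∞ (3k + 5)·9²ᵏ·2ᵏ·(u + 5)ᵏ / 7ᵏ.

The ratio of consecutive coefficients is [(3(k+1) + 5)/(3k + 5)] · 81·2/7 → 162/7.
Convergence for |u + 5| · 162/7 < 1, i.e. |u + 5| < 7/162. So R = 7/162.
Check u = -803/162: the k-th term does not approach 0; divergence by the term test.
Endpoint u = -817/162: the k-th term does not approach 0; divergence by the term test.

(-817/162, -803/162)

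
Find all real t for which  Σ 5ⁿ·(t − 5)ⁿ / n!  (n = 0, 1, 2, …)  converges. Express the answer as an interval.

(−∞, ∞)

Apply the ratio test: |a_{n+1}| / |a_n| = 5 · 1/(n+1), which tends to 0 as n → ∞.
The limit is 0, so the series converges for all t; R = ∞.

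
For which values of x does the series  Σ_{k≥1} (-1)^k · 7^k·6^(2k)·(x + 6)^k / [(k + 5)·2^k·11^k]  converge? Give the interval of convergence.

(-767/126, -745/126]

Ratio test: |a_{k+1}/a_k| = [(k + 5)/((k+1) + 5)] · 7·36/(2·11) → 126/11 as k → ∞.
Hence the series converges for |x + 6| < 1/(126/11) = 11/126, so the radius of convergence is 11/126.
When x = -745/126, an alternating series whose terms decrease to 0 in absolute value, so it converges by the Leibniz criterion.
At x = -767/126: the terms are asymptotic to a nonzero constant times 1/k, so the series diverges by limit comparison with Σ 1/k.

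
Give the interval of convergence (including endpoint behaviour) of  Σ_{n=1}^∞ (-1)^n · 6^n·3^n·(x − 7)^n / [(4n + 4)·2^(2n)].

Apply the ratio test: |a_{n+1}| / |a_n| = [(4n + 4)/(4(n+1) + 4)] · 6·3/4, which tends to 9/2 as n → ∞.
Convergence for |x − 7| · 9/2 < 1, i.e. |x − 7| < 2/9. So R = 2/9.
When x = 65/9, convergence follows from the alternating series test (terms decrease monotonically to 0).
When x = 61/9, the terms are asymptotic to a nonzero constant times 1/n, so the series diverges by limit comparison with Σ 1/n.

(61/9, 65/9]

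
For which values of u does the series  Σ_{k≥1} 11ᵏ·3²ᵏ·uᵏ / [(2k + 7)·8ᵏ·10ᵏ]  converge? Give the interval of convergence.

By the ratio test, |a_{k+1}/a_k| = [(2k + 7)/(2(k+1) + 7)] · 11·9/(8·10) → 99/80.
Hence the series converges for |u| < 1/(99/80) = 80/99, so the radius of convergence is 80/99.
When u = 80/99, comparison with the harmonic series Σ 1/k shows the series diverges.
Check u = -80/99: the terms alternate in sign and decrease monotonically to 0 in absolute value (size ~ c/k), so the alternating series test gives convergence.

[-80/99, 80/99)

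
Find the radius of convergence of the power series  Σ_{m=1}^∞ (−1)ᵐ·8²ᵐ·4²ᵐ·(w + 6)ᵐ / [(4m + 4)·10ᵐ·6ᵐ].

R = 15/256

Ratio test: |a_{m+1}/a_m| = [(4m + 4)/(4(m+1) + 4)] · 64·16/(10·6) → 256/15 as m → ∞.
Convergence for |w + 6| · 256/15 < 1, i.e. |w + 6| < 15/256. So R = 15/256.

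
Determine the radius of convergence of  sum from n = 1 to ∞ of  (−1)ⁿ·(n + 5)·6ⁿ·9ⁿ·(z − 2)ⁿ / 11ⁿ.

R = 11/54

Ratio test: |a_{n+1}/a_n| = [((n+1) + 5)/(n + 5)] · 6·9/11 → 54/11 as n → ∞.
Thus R = 1/(54/11) = 11/54.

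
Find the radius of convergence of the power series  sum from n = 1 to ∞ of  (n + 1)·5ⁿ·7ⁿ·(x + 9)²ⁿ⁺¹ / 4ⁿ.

By the ratio test, |a_{n+1}/a_n| = [((n+1) + 1)/(n + 1)] · 5·7/4 → 35/4.
Since the exponent of (x + 9) increases by 2 each term, convergence requires |x + 9|² < 4/35, hence R = 2√35/35.

R = 2√35/35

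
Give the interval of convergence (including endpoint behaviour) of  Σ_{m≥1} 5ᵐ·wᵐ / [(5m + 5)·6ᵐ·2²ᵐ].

[-24/5, 24/5)

Apply the ratio test: |a_{m+1}| / |a_m| = [(5m + 5)/(5(m+1) + 5)] · 5/(6·4), which tends to 5/24 as m → ∞.
Convergence for |w| · 5/24 < 1, i.e. |w| < 24/5. So R = 24/5.
Endpoint w = 24/5: the terms are asymptotic to a nonzero constant times 1/m, so the series diverges by limit comparison with Σ 1/m.
When w = -24/5, convergence follows from the alternating series test (terms decrease monotonically to 0).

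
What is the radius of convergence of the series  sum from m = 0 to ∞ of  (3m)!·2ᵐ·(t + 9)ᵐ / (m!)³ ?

R = 1/54

The ratio of consecutive coefficients is (3m+1)·(3m+2)·(3m+3)/(m+1)³ · 2 → 54.
Hence the series converges for |t + 9| < 1/(54) = 1/54, so the radius of convergence is 1/54.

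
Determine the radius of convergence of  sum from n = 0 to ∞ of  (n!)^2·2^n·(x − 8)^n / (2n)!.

Apply the ratio test: |a_{n+1}| / |a_n| = (n+1)²/[(2n+1)·(2n+2)] · 2, which tends to 1/2 as n → ∞.
The series converges when 1/2 · |x − 8| < 1, giving R = 2.

R = 2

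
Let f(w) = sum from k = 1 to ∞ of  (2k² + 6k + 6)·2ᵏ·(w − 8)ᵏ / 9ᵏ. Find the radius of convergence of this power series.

R = 9/2

Ratio test: |a_{k+1}/a_k| = [(2(k+1)² + 6(k+1) + 6)/(2k² + 6k + 6)] · 2/9 → 2/9 as k → ∞.
The series converges when 2/9 · |w − 8| < 1, giving R = 9/2.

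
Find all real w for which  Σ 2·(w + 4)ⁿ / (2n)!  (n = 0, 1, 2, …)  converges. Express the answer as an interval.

Ratio test: |a_{n+1}/a_n| = 2/2 · 1/[(2n+1)·(2n+2)] → 0 as n → ∞.
The limit is 0, so the series converges for all w; R = ∞.

(−∞, ∞)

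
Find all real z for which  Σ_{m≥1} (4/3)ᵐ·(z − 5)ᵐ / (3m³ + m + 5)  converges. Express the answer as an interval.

The ratio of consecutive coefficients is [(3m³ + m + 5)/(3(m+1)³ + (m+1) + 5)] · 4/3 → 4/3.
Thus R = 1/(4/3) = 3/4.
Endpoint z = 23/4: the series is dominated by a constant times Σ 1/m³, which converges (p = 3 > 1).
At z = 17/4: absolute convergence follows by limit comparison with Σ 1/m³.

[17/4, 23/4]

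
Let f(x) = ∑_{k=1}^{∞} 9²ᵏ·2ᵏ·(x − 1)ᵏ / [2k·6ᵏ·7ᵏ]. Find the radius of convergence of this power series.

The ratio of consecutive coefficients is [2k/2(k+1)] · 81·2/(6·7) → 27/7.
Thus R = 1/(27/7) = 7/27.

R = 7/27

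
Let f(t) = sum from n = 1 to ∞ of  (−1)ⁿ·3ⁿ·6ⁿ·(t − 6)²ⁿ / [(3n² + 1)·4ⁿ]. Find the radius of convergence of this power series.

R = √2/3

The ratio of consecutive coefficients is [(3n² + 1)/(3(n+1)² + 1)] · 3·6/4 → 9/2.
Successive powers of (t − 6) differ by 2, so the series converges when |t − 6|² · 9/2 < 1, i.e. |t − 6| < √(2/9). So R = √2/3.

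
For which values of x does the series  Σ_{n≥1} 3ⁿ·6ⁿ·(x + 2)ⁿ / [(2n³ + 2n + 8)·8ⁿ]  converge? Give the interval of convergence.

[-22/9, -14/9]

The ratio of consecutive coefficients is [(2n³ + 2n + 8)/(2(n+1)³ + 2(n+1) + 8)] · 3·6/8 → 9/4.
The series converges when 9/4 · |x + 2| < 1, giving R = 4/9.
When x = -14/9, the series is dominated by a constant times Σ 1/n³, which converges (p = 3 > 1).
When x = -22/9, the terms are on the order of 1/n³, so the series converges absolutely by comparison with the p-series (p = 3 > 1).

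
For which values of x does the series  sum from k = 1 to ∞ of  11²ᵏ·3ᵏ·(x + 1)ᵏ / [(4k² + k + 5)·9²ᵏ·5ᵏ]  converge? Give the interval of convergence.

Apply the ratio test: |a_{k+1}| / |a_k| = [(4k² + k + 5)/(4(k+1)² + (k+1) + 5)] · 121·3/(81·5), which tends to 121/135 as k → ∞.
The series converges when 121/135 · |x + 1| < 1, giving R = 135/121.
When x = 14/121, the series is dominated by a constant times Σ 1/k², which converges (p = 2 > 1).
Check x = -256/121: absolute convergence follows by limit comparison with Σ 1/k².

[-256/121, 14/121]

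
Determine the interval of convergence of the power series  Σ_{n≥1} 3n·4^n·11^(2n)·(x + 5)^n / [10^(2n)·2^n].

Apply the ratio test: |a_{n+1}| / |a_n| = [3(n+1)/3n] · 4·121/(100·2), which tends to 121/50 as n → ∞.
Thus R = 1/(121/50) = 50/121.
Endpoint x = -555/121: the terms have absolute value of order n, which does not tend to 0, so the series diverges by the divergence test.
When x = -655/121, the terms do not tend to 0, so the series diverges.

(-655/121, -555/121)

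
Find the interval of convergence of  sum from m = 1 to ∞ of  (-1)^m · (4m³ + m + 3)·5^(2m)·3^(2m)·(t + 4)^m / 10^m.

(-182/45, -178/45)

Ratio test: |a_{m+1}/a_m| = [(4(m+1)³ + (m+1) + 3)/(4m³ + m + 3)] · 25·9/10 → 45/2 as m → ∞.
Thus R = 1/(45/2) = 2/45.
Endpoint t = -178/45: the terms do not tend to 0, so the series diverges.
When t = -182/45, the m-th term does not approach 0; divergence by the term test.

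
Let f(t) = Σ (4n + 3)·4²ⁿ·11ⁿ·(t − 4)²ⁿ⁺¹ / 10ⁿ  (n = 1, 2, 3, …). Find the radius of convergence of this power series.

The ratio of consecutive coefficients is [(4(n+1) + 3)/(4n + 3)] · 16·11/10 → 88/5.
Since the exponent of (t − 4) increases by 2 each term, convergence requires |t − 4|² < 5/88, hence R = √110/44.

R = √110/44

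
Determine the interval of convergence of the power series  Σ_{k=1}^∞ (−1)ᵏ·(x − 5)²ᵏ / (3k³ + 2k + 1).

Apply the ratio test: |a_{k+1}| / |a_k| = (3k³ + 2k + 1)/(3(k+1)³ + 2(k+1) + 1), which tends to 1 as k → ∞.
Writing y = (x − 5)², the series in y has radius 1, so |x − 5| < √(1) = 1 and R = 1.
Check x = 6: absolute convergence follows by limit comparison with Σ 1/k³.
When x = 4, absolute convergence follows by limit comparison with Σ 1/k³.

[4, 6]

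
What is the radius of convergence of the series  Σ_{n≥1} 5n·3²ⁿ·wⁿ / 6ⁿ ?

By the ratio test, |a_{n+1}/a_n| = [5(n+1)/5n] · 9/6 → 3/2.
Thus R = 1/(3/2) = 2/3.

R = 2/3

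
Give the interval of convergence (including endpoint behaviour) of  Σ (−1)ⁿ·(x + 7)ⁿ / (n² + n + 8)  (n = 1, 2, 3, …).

Ratio test: |a_{n+1}/a_n| = (n² + n + 8)/((n+1)² + (n+1) + 8) → 1 as n → ∞.
So the series converges when |x + 7| < 1 and diverges when |x + 7| > 1; R = 1.
Endpoint x = -6: absolute convergence follows by limit comparison with Σ 1/n².
Check x = -8: absolute convergence follows by limit comparison with Σ 1/n².

[-8, -6]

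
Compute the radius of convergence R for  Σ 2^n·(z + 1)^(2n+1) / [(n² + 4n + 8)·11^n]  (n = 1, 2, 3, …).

The ratio of consecutive coefficients is [(n² + 4n + 8)/((n+1)² + 4(n+1) + 8)] · 2/11 → 2/11.
Successive powers of (z + 1) differ by 2, so the series converges when |z + 1|² · 2/11 < 1, i.e. |z + 1| < √(11/2). So R = √22/2.

R = √22/2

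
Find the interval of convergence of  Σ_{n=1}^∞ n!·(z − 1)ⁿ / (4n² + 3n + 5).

{1}

Ratio test: |a_{n+1}/a_n| = (n+1) · (4n² + 3n + 5)/(4(n+1)² + 3(n+1) + 5) → ∞ as n → ∞.
The terms grow without bound for any (z − 1) ≠ 0, so R = 0 (convergence only at z = 1).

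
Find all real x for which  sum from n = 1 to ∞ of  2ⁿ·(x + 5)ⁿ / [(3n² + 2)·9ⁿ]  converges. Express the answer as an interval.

[-19/2, -1/2]

By the ratio test, |a_{n+1}/a_n| = [(3n² + 2)/(3(n+1)² + 2)] · 2/9 → 2/9.
The series converges when 2/9 · |x + 5| < 1, giving R = 9/2.
At x = -1/2: the series is dominated by a constant times Σ 1/n², which converges (p = 2 > 1).
Check x = -19/2: the terms are on the order of 1/n², so the series converges absolutely by comparison with the p-series (p = 2 > 1).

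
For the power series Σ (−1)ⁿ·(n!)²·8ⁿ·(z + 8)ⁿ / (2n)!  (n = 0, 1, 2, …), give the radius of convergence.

R = 1/2

By the ratio test, |a_{n+1}/a_n| = (n+1)²/[(2n+1)·(2n+2)] · 8 → 2.
Convergence for |z + 8| · 2 < 1, i.e. |z + 8| < 1/2. So R = 1/2.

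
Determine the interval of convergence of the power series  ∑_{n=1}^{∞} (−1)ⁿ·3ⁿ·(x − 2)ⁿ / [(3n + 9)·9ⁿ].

Ratio test: |a_{n+1}/a_n| = [(3n + 9)/(3(n+1) + 9)] · 3/9 → 1/3 as n → ∞.
The series converges when 1/3 · |x − 2| < 1, giving R = 3.
Check x = 5: the terms alternate in sign and decrease monotonically to 0 in absolute value (size ~ c/n), so the alternating series test gives convergence.
Endpoint x = -1: comparison with the harmonic series Σ 1/n shows the series diverges.

(-1, 5]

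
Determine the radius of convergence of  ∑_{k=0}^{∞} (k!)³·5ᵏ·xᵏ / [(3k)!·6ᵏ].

The ratio of consecutive coefficients is (k+1)³/[(3k+1)·(3k+2)·(3k+3)] · 5/6 → 5/162.
Hence the series converges for |x| < 1/(5/162) = 162/5, so the radius of convergence is 162/5.

R = 162/5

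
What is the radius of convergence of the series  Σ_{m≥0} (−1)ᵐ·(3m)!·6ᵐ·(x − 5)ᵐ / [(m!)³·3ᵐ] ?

R = 1/54

Ratio test: |a_{m+1}/a_m| = (3m+1)·(3m+2)·(3m+3)/(m+1)³ · 6/3 → 54 as m → ∞.
The series converges when 54 · |x − 5| < 1, giving R = 1/54.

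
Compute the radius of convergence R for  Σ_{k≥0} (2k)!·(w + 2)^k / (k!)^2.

Ratio test: |a_{k+1}/a_k| = (2k+1)·(2k+2)/(k+1)² → 4 as k → ∞.
Hence the series converges for |w + 2| < 1/(4) = 1/4, so the radius of convergence is 1/4.

R = 1/4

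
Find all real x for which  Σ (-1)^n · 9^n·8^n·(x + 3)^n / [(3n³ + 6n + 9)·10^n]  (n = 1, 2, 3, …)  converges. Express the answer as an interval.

[-113/36, -103/36]

The ratio of consecutive coefficients is [(3n³ + 6n + 9)/(3(n+1)³ + 6(n+1) + 9)] · 9·8/10 → 36/5.
The series converges when 36/5 · |x + 3| < 1, giving R = 5/36.
Endpoint x = -103/36: the terms are on the order of 1/n³, so the series converges absolutely by comparison with the p-series (p = 3 > 1).
Endpoint x = -113/36: the terms are on the order of 1/n³, so the series converges absolutely by comparison with the p-series (p = 3 > 1).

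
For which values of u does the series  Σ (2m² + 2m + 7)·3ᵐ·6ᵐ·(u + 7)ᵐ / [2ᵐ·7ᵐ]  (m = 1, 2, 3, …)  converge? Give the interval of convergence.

(-70/9, -56/9)

By the ratio test, |a_{m+1}/a_m| = [(2(m+1)² + 2(m+1) + 7)/(2m² + 2m + 7)] · 3·6/(2·7) → 9/7.
Thus R = 1/(9/7) = 7/9.
Endpoint u = -56/9: the terms do not tend to 0, so the series diverges.
At u = -70/9: the m-th term does not approach 0; divergence by the term test.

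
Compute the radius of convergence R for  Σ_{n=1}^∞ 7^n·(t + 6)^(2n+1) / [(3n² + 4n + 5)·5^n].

R = √35/7

By the ratio test, |a_{n+1}/a_n| = [(3n² + 4n + 5)/(3(n+1)² + 4(n+1) + 5)] · 7/5 → 7/5.
Successive powers of (t + 6) differ by 2, so the series converges when |t + 6|² · 7/5 < 1, i.e. |t + 6| < √(5/7). So R = √35/7.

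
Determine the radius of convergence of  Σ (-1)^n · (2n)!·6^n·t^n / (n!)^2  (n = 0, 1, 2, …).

R = 1/24

By the ratio test, |a_{n+1}/a_n| = (2n+1)·(2n+2)/(n+1)² · 6 → 24.
Thus R = 1/(24) = 1/24.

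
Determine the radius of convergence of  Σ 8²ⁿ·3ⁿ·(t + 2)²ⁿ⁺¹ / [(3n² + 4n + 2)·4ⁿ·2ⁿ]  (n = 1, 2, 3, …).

R = √6/12

Ratio test: |a_{n+1}/a_n| = [(3n² + 4n + 2)/(3(n+1)² + 4(n+1) + 2)] · 64·3/(4·2) → 24 as n → ∞.
Successive powers of (t + 2) differ by 2, so the series converges when |t + 2|² · 24 < 1, i.e. |t + 2| < √(1/24). So R = √6/12.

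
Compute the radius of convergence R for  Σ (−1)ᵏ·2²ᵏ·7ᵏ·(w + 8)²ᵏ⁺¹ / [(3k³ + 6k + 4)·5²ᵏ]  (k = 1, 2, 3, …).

By the ratio test, |a_{k+1}/a_k| = [(3k³ + 6k + 4)/(3(k+1)³ + 6(k+1) + 4)] · 4·7/25 → 28/25.
Since the exponent of (w + 8) increases by 2 each term, convergence requires |w + 8|² < 25/28, hence R = 5√7/14.

R = 5√7/14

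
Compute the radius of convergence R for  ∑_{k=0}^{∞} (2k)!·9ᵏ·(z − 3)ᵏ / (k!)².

R = 1/36

Ratio test: |a_{k+1}/a_k| = (2k+1)·(2k+2)/(k+1)² · 9 → 36 as k → ∞.
Hence the series converges for |z − 3| < 1/(36) = 1/36, so the radius of convergence is 1/36.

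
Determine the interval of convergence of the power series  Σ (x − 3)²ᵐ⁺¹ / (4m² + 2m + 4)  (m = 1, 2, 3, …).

By the ratio test, |a_{m+1}/a_m| = (4m² + 2m + 4)/(4(m+1)² + 2(m+1) + 4) → 1.
Since the exponent of (x − 3) increases by 2 each term, convergence requires |x − 3|² < 1, hence R = 1.
Check x = 4: the terms are on the order of 1/m², so the series converges absolutely by comparison with the p-series (p = 2 > 1).
When x = 2, absolute convergence follows by limit comparison with Σ 1/m².

[2, 4]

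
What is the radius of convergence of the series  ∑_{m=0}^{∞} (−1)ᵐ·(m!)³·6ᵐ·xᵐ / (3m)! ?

R = 9/2

The ratio of consecutive coefficients is (m+1)³/[(3m+1)·(3m+2)·(3m+3)] · 6 → 2/9.
The series converges when 2/9 · |x| < 1, giving R = 9/2.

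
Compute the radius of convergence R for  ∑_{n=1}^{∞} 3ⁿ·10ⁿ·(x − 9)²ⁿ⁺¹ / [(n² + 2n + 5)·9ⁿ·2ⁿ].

By the ratio test, |a_{n+1}/a_n| = [(n² + 2n + 5)/((n+1)² + 2(n+1) + 5)] · 3·10/(9·2) → 5/3.
Writing y = (x − 9)², the series in y has radius 3/5, so |x − 9| < √(3/5) and R = √15/5.

R = √15/5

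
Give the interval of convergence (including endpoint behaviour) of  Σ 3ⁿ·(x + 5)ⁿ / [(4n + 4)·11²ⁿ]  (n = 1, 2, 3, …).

[-136/3, 106/3)

The ratio of consecutive coefficients is [(4n + 4)/(4(n+1) + 4)] · 3/121 → 3/121.
Hence the series converges for |x + 5| < 1/(3/121) = 121/3, so the radius of convergence is 121/3.
At x = 106/3: the terms are asymptotic to a nonzero constant times 1/n, so the series diverges by limit comparison with Σ 1/n.
Endpoint x = -136/3: an alternating series whose terms decrease to 0 in absolute value, so it converges by the Leibniz criterion.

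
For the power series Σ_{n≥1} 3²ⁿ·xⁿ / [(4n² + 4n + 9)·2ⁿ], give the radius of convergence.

R = 2/9

Ratio test: |a_{n+1}/a_n| = [(4n² + 4n + 9)/(4(n+1)² + 4(n+1) + 9)] · 9/2 → 9/2 as n → ∞.
Thus R = 1/(9/2) = 2/9.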